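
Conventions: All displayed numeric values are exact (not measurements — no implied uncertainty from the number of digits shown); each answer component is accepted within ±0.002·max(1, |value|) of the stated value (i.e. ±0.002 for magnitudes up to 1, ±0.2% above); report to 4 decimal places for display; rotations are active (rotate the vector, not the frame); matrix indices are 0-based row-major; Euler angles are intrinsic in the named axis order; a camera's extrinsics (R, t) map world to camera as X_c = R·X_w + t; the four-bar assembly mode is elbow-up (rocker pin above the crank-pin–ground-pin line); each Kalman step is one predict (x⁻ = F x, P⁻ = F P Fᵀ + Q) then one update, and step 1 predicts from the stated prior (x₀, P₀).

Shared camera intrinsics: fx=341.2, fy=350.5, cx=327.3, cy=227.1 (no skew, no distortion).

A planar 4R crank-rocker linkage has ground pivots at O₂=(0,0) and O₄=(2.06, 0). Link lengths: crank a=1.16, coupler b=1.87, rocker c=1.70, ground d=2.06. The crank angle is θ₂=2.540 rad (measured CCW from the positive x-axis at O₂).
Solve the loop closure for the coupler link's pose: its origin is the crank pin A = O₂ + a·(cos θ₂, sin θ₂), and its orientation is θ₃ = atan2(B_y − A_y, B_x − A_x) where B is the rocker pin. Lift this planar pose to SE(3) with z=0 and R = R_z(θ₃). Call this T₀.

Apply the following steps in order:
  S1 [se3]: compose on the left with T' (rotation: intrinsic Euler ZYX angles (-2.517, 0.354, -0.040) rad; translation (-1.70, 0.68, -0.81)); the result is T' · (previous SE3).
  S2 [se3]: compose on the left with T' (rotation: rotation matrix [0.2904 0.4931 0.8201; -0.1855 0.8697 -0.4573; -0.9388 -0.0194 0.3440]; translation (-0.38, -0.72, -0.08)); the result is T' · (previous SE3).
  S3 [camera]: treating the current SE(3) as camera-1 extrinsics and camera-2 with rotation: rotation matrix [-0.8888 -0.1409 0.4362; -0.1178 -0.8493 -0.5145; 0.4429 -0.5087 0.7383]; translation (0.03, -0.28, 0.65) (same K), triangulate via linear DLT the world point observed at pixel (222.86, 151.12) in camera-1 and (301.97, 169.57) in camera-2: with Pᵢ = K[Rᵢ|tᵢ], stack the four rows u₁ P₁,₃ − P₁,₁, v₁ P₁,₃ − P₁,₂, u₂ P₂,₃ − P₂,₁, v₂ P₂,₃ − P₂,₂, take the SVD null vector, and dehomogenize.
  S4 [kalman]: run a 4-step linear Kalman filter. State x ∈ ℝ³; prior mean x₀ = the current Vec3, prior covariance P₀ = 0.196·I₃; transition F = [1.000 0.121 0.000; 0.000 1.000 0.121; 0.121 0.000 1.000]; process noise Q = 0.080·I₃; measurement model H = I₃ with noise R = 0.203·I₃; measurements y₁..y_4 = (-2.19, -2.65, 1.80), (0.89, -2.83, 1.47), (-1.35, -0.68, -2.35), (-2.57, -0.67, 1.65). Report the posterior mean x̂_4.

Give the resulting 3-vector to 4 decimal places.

source (fourbar_fk): coupler pose = R=[0.9597 -0.2811 0.0000; 0.2811 0.9597 0.0000; 0.0000 0.0000 1.0000], t=(-0.9563, 0.6565, 0.0000)
after S1 (compose_se3): R=[-0.5628 0.7854 -0.2576; -0.7519 -0.6159 -0.2350; -0.3432 0.0614 0.9372], t=(-0.5813, 0.6777, -0.5031)
after S2 (compose_se3): R=[-0.8157 -0.0253 0.5779; -0.3926 -0.7095 -0.5852; 0.4249 -0.7042 0.5688], t=(-0.6272, 0.2074, 0.2795)
after S3 (triangulate): (1.1023, -0.8515, 1.4524)
after S4 (kf_track): (-1.7138, -1.1187, 0.5276)

result = (-1.7138, -1.1187, 0.5276)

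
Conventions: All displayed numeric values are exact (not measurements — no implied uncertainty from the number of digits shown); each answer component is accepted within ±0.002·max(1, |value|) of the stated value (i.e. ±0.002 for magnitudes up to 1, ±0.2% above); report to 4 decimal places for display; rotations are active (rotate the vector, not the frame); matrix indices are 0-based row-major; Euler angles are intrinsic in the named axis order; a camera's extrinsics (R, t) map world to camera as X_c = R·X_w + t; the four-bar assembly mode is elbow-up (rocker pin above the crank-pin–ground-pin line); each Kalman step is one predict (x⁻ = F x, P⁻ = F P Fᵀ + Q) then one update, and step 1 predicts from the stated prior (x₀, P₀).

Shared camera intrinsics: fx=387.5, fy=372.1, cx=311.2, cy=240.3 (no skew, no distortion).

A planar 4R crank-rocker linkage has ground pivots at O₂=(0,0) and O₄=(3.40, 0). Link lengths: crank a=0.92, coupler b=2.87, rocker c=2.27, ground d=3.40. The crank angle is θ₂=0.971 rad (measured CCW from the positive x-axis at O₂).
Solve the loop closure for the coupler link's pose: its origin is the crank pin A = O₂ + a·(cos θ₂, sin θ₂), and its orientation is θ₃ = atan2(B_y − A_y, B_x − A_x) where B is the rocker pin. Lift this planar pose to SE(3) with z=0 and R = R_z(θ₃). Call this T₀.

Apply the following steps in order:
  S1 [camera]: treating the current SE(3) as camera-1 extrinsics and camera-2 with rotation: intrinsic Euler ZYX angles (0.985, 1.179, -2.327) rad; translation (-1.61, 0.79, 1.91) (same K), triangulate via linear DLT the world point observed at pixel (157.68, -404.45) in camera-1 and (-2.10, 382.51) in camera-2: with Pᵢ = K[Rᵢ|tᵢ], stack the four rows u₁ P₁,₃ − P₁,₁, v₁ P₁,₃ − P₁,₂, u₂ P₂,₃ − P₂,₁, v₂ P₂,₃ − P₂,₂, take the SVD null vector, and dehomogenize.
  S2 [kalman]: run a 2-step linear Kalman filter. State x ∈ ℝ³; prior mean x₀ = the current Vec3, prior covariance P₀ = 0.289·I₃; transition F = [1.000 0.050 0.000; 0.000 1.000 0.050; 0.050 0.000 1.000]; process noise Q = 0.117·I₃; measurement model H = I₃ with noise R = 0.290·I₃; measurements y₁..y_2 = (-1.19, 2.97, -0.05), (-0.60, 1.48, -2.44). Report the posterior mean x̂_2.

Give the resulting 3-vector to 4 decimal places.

result = (-1.0265, 1.3045, -1.0794)

source (fourbar_fk): coupler pose = R=[0.8585 -0.5129 0.0000; 0.5129 0.8585 0.0000; 0.0000 0.0000 1.0000], t=(0.5193, 0.7594, 0.0000)
after S1 (triangulate): (-1.8412, -1.4369, 0.8186)
after S2 (kf_track): (-1.0265, 1.3045, -1.0794)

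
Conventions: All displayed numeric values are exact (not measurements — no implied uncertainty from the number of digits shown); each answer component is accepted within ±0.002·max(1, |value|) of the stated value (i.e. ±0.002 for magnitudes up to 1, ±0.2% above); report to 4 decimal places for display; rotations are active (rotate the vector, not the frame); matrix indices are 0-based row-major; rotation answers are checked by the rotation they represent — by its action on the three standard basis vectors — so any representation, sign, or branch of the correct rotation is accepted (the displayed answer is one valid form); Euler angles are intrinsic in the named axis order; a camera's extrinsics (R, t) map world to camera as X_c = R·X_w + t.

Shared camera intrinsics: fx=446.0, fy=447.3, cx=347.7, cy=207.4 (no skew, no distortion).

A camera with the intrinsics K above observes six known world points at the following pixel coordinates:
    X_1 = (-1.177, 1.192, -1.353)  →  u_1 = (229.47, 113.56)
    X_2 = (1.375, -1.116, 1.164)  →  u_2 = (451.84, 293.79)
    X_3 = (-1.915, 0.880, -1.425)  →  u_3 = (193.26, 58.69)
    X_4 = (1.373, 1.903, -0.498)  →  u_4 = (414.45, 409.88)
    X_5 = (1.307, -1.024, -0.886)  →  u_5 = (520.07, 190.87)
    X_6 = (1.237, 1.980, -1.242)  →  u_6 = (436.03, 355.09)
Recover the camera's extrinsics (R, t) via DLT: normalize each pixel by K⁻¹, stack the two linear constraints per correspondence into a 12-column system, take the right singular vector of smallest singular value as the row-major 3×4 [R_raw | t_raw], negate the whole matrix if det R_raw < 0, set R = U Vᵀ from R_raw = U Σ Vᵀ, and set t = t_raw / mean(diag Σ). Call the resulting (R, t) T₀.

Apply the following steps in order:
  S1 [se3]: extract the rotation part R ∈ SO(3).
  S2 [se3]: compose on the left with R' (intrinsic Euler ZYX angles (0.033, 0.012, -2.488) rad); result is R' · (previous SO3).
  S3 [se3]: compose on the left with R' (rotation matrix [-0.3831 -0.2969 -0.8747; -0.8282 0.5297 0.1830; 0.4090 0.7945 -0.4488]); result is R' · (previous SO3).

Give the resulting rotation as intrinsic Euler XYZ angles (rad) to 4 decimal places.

rotation (euler_xyz) = (0.2113, 1.4085, -1.7762)

source (pnp_recover): camera pose = R=[0.8208 -0.4979 -0.2800; 0.5250 0.4641 0.7135; -0.2253 -0.7326 0.6423], t=(0.1698, 0.2298, 5.2903)
after S1 (rot_of_se3): [0.8208 -0.4979 -0.2800; 0.5250 0.4641 0.7135; -0.2253 -0.7326 0.6423]
after S2 (compose_so3): [0.8369 -0.4672 -0.2854; -0.5264 -0.8298 -0.1854; -0.1502 0.3054 -0.9403]
after S3 (compose_so3): [-0.0330 0.1582 0.9869; -0.9994 0.0032 -0.0339; -0.0086 -0.9874 0.1580]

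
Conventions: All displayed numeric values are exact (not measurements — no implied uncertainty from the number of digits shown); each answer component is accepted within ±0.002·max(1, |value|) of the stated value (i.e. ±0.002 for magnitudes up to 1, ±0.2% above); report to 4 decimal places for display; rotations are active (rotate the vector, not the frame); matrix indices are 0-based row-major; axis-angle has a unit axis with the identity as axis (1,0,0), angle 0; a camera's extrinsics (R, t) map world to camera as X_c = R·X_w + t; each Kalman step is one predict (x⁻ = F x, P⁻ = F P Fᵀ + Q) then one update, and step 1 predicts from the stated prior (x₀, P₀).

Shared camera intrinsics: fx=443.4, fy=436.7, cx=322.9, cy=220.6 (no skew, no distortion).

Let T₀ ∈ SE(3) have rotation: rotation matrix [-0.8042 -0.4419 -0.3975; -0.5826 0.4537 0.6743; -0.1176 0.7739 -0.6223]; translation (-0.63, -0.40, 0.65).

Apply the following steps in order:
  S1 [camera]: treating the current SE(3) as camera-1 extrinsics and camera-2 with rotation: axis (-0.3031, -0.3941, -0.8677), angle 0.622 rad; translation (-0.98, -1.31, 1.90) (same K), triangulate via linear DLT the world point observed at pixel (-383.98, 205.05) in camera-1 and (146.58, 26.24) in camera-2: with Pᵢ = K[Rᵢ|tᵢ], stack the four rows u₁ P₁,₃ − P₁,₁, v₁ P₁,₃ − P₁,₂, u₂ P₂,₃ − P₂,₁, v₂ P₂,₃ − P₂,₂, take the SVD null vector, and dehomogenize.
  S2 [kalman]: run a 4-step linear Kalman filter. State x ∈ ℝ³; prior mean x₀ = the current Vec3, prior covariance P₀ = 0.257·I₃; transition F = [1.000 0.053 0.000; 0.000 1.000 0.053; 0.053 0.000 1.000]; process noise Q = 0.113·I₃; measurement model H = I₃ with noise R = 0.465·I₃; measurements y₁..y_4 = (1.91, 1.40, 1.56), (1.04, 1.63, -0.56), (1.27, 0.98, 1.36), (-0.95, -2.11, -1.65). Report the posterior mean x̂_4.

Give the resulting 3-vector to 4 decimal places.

result = (0.2857, -0.1765, -0.1879)

after S1 (triangulate): (0.0235, 0.2473, 0.4165)
after S2 (kf_track): (0.2857, -0.1765, -0.1879)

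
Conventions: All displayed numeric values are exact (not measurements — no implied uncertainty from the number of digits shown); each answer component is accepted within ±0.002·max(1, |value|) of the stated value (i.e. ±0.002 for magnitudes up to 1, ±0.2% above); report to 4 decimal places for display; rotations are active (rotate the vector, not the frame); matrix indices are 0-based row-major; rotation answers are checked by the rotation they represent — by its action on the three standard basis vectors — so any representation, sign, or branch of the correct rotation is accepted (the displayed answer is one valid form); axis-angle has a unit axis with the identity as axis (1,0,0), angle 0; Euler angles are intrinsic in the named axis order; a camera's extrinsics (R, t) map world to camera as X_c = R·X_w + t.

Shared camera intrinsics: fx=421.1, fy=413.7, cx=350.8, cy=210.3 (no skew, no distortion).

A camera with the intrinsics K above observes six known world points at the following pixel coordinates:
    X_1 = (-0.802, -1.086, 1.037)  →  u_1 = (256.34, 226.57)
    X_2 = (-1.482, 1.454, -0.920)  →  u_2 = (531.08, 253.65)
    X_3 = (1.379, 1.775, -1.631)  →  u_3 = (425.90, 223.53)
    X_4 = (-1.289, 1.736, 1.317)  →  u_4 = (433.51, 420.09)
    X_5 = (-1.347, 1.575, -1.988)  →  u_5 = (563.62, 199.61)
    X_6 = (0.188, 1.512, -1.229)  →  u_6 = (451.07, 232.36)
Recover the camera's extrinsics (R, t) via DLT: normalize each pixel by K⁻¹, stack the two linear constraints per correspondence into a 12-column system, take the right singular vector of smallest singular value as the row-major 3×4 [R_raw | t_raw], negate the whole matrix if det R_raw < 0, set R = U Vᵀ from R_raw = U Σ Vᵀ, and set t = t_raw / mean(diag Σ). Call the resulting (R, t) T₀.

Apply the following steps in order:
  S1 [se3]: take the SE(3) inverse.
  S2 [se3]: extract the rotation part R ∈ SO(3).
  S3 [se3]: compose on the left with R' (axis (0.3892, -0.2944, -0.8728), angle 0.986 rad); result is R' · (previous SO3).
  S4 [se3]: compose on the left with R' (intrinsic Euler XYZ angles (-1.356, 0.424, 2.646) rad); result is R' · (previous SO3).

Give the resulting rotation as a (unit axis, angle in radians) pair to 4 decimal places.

source (pnp_recover): camera pose = R=[-0.4888 0.6250 -0.6086; 0.0018 0.6984 0.7157; 0.8724 0.3487 -0.3425], t=(-0.0102, 0.1801, 5.5712)
after S1 (invert_se3): R=[-0.4888 0.0018 0.8724; 0.6250 0.6984 0.3487; -0.6086 0.7157 -0.3425], t=(-4.8656, -2.0622, 1.7732)
after S2 (rot_of_se3): [-0.4888 0.0018 0.8724; 0.6250 0.6984 0.3487; -0.6086 0.7157 -0.3425]
after S3 (compose_so3): [0.3618 0.1889 0.9129; 0.8776 0.2613 -0.4019; -0.3145 0.9466 -0.0713]
after S4 (compose_so3): [-0.7999 0.1247 -0.5871; -0.1123 0.9298 0.3504; 0.5896 0.3462 -0.7298]

rotation (axis_angle) = ((-0.0035, -0.9803, -0.1974), 2.4979)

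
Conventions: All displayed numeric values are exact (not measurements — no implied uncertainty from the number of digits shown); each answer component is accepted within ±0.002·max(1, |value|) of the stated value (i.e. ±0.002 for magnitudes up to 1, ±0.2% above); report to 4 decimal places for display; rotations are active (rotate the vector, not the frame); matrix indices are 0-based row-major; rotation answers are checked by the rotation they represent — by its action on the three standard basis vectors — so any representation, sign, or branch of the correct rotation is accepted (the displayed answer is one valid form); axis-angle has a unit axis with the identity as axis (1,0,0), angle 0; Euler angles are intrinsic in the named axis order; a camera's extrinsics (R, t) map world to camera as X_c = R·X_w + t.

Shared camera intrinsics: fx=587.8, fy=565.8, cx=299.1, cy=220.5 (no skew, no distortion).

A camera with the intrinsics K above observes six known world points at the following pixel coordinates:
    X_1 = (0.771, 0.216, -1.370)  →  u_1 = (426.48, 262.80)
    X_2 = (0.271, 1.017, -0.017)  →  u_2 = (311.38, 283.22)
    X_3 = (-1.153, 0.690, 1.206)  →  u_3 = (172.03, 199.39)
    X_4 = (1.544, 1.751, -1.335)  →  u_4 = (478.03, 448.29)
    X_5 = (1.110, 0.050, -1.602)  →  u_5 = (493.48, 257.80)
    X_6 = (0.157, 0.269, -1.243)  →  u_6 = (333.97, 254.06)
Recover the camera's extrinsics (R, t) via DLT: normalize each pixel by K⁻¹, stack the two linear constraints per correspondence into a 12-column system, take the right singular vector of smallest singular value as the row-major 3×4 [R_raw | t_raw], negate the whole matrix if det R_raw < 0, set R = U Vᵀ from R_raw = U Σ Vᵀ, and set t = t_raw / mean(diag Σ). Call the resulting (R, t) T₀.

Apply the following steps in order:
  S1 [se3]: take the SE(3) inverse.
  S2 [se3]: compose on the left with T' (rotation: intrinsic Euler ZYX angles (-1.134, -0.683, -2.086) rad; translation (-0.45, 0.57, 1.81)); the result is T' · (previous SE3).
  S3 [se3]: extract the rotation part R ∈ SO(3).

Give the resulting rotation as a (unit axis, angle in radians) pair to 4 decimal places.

rotation (axis_angle) = ((-0.7931, 0.3260, -0.5145), 2.9889)

source (pnp_recover): camera pose = R=[0.9832 -0.1522 -0.1008; 0.1166 0.9485 -0.2946; 0.1404 0.2779 0.9503], t=(0.0002, -0.4001, 5.1222)
after S1 (invert_se3): R=[0.9832 0.1166 0.1404; -0.1522 0.9485 0.2779; -0.1008 -0.2946 0.9503], t=(-0.6729, -1.0438, -4.9854)
after S2 (compose_se3): R=[0.2625 -0.4359 0.8609; -0.5923 -0.7771 -0.2128; 0.7618 -0.4541 -0.4621], t=(-5.0341, 1.3494, 3.9952)
after S3 (rot_of_se3): [0.2625 -0.4359 0.8609; -0.5923 -0.7771 -0.2128; 0.7618 -0.4541 -0.4621]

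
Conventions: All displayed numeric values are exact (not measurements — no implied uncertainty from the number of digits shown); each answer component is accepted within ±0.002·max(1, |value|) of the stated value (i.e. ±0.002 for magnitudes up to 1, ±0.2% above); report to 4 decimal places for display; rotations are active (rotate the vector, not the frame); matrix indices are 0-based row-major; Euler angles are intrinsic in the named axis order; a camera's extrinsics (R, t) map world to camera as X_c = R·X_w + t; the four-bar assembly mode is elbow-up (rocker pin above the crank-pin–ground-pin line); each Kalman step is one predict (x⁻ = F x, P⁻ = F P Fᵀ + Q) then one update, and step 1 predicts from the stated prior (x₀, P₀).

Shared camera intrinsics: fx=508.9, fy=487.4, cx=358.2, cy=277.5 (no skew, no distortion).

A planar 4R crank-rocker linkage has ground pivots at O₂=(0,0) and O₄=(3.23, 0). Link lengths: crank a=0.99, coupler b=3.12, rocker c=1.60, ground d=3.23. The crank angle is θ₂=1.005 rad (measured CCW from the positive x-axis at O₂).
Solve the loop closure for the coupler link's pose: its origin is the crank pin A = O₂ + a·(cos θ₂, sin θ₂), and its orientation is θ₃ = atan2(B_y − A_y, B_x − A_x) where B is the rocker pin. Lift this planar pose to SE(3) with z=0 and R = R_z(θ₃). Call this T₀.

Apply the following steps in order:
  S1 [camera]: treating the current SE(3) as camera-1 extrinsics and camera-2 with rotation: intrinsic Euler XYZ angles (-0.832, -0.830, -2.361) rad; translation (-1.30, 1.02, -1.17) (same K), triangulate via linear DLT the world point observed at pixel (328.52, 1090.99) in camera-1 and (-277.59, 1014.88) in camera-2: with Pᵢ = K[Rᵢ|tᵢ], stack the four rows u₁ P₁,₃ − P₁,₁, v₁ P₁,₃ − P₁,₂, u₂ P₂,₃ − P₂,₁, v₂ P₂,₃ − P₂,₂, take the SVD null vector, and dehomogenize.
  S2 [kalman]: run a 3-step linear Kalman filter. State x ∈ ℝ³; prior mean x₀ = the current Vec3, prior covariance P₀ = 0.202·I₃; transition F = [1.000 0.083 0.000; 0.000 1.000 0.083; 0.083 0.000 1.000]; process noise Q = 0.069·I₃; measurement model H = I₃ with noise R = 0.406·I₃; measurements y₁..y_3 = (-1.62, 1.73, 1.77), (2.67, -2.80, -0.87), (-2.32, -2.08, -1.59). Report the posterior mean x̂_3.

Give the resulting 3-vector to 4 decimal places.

result = (-0.5616, -0.6151, -0.2169)

source (fourbar_fk): coupler pose = R=[0.9723 -0.2336 0.0000; 0.2336 0.9723 0.0000; 0.0000 0.0000 1.0000], t=(0.5307, 0.8357, 0.0000)
after S1 (triangulate): (-0.1839, 1.9013, 1.5826)
after S2 (kf_track): (-0.5616, -0.6151, -0.2169)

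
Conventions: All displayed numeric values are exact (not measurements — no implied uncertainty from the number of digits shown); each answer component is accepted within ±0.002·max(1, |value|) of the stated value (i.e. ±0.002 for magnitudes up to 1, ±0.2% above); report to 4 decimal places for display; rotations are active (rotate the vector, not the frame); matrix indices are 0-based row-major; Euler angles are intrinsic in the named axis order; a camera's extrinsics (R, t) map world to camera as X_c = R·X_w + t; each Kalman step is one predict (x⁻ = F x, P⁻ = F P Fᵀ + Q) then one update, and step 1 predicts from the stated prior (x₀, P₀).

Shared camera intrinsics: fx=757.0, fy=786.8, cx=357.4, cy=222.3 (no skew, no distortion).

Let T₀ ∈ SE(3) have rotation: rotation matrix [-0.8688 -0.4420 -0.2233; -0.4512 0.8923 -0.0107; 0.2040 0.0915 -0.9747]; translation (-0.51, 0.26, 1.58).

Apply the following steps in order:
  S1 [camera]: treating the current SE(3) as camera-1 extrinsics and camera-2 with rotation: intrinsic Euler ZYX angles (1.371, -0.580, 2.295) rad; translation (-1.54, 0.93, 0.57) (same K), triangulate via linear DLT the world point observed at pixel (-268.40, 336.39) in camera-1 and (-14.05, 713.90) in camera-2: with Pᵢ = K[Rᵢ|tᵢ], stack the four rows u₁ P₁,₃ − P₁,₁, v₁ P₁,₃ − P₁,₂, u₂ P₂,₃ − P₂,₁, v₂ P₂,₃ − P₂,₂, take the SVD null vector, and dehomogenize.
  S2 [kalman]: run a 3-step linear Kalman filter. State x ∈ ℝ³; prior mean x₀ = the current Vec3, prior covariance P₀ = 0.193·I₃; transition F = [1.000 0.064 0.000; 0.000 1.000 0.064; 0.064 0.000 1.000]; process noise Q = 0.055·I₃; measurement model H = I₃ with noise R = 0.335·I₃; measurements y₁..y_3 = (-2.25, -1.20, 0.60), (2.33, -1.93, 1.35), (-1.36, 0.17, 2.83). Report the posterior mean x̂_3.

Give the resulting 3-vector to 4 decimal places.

after S1 (triangulate): (1.7688, 1.0518, -0.8042)
after S2 (kf_track): (0.1459, -0.3440, 1.2463)

result = (0.1459, -0.3440, 1.2463)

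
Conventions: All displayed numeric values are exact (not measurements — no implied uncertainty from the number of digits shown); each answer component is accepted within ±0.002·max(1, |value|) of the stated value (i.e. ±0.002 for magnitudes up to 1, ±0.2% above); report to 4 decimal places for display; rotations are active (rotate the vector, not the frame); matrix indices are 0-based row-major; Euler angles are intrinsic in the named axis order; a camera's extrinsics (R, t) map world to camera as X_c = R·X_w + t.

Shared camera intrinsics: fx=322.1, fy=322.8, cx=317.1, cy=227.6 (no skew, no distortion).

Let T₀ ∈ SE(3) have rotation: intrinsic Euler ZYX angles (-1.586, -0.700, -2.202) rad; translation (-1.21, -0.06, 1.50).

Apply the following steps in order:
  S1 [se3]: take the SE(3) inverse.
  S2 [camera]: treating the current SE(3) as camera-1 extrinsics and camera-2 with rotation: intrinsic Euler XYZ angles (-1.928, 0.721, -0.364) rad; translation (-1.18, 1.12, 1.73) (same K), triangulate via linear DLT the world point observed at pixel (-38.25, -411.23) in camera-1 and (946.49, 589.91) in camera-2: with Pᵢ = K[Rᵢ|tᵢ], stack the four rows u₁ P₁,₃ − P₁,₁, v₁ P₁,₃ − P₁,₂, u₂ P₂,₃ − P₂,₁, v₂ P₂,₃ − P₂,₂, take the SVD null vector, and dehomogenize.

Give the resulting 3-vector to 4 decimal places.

after S1 (invert_se3): R=[-0.0116 -0.7648 0.6442; -0.5980 -0.5111 -0.6175; 0.8014 -0.3924 -0.4513], t=(-1.0263, 0.1720, 1.6232)
after S2 (triangulate): (1.2632, 1.7509, 1.5742)

result = (1.2632, 1.7509, 1.5742)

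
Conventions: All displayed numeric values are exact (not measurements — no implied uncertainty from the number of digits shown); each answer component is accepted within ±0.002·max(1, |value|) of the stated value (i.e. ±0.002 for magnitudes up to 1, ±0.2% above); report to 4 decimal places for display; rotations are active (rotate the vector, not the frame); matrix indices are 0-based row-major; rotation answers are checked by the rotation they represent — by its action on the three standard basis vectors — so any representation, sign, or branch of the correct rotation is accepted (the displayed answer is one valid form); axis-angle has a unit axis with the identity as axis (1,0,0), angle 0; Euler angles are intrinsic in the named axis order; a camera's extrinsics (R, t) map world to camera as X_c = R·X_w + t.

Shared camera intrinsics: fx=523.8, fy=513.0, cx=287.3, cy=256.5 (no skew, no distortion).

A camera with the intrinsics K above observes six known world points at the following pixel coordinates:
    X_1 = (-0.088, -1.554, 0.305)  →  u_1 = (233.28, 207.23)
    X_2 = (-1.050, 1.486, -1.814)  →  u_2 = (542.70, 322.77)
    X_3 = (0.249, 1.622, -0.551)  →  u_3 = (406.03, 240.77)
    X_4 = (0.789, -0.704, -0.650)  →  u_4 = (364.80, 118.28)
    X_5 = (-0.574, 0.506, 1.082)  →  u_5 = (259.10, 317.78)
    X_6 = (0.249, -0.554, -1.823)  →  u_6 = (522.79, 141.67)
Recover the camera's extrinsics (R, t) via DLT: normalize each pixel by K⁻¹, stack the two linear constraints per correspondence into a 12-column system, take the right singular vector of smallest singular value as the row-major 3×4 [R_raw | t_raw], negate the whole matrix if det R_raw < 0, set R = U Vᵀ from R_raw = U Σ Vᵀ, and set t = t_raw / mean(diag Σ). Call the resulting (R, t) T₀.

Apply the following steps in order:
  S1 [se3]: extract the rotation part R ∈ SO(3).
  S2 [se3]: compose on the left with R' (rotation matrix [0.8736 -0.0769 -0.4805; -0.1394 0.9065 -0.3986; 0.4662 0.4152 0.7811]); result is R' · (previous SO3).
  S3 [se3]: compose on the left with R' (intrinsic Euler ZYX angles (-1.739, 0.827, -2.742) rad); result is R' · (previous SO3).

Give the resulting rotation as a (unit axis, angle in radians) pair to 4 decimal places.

source (pnp_recover): camera pose = R=[-0.1292 0.3587 -0.9245; -0.9530 0.2126 0.2157; 0.2739 0.9089 0.3144], t=(0.4300, -0.1900, 5.1998)
after S1 (rot_of_se3): [-0.1292 0.3587 -0.9245; -0.9530 0.2126 0.2157; 0.2739 0.9089 0.3144]
after S2 (compose_so3): [-0.1712 -0.1397 -0.9753; -0.9551 -0.2196 0.1991; -0.2420 0.9655 -0.0959]
after S3 (compose_so3): [0.7208 0.6847 -0.1084; -0.4486 0.5799 0.6801; 0.5285 -0.4416 0.7251]

rotation (axis_angle) = ((-0.6533, -0.3709, -0.6600), 1.0323)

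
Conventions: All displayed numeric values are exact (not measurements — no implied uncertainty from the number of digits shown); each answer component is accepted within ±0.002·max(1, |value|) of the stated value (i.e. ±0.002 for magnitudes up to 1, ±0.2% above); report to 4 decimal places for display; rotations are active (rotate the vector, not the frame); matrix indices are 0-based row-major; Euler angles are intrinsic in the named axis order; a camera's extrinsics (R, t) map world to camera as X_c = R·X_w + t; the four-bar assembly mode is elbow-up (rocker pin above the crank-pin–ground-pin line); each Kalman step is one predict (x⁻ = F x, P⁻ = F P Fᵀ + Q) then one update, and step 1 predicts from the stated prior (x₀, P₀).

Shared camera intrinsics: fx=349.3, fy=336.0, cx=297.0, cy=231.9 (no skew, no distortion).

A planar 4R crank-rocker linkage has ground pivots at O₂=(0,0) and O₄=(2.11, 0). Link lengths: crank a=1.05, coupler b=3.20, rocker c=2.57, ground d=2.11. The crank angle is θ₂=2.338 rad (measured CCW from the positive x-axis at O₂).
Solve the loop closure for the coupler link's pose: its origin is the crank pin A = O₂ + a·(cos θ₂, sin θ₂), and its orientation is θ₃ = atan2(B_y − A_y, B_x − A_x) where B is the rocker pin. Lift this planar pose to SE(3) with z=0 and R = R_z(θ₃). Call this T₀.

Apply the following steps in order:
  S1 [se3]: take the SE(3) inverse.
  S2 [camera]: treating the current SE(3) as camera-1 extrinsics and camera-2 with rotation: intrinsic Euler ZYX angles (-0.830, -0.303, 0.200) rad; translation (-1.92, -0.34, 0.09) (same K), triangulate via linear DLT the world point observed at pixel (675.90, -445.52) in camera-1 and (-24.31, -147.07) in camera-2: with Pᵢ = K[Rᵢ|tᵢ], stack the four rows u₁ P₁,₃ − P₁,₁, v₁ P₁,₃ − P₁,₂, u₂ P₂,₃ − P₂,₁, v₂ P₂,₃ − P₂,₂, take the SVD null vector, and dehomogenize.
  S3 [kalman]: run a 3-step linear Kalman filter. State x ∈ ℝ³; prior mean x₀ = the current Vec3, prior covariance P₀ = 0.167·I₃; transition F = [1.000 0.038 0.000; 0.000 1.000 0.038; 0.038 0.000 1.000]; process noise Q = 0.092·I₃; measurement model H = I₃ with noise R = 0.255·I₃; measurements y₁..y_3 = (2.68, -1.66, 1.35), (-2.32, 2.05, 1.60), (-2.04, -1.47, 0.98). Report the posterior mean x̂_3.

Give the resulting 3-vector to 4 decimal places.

source (fourbar_fk): coupler pose = R=[0.8254 -0.5645 0.0000; 0.5645 0.8254 0.0000; 0.0000 0.0000 1.0000], t=(-0.7288, 0.7558, 0.0000)
after S1 (invert_se3): R=[0.8254 0.5645 0.0000; -0.5645 0.8254 0.0000; 0.0000 0.0000 1.0000], t=(0.1749, -1.0353, 0.0000)
after S2 (triangulate): (1.8204, -0.5626, 1.2536)
after S3 (kf_track): (-0.8646, -0.4539, 1.2335)

result = (-0.8646, -0.4539, 1.2335)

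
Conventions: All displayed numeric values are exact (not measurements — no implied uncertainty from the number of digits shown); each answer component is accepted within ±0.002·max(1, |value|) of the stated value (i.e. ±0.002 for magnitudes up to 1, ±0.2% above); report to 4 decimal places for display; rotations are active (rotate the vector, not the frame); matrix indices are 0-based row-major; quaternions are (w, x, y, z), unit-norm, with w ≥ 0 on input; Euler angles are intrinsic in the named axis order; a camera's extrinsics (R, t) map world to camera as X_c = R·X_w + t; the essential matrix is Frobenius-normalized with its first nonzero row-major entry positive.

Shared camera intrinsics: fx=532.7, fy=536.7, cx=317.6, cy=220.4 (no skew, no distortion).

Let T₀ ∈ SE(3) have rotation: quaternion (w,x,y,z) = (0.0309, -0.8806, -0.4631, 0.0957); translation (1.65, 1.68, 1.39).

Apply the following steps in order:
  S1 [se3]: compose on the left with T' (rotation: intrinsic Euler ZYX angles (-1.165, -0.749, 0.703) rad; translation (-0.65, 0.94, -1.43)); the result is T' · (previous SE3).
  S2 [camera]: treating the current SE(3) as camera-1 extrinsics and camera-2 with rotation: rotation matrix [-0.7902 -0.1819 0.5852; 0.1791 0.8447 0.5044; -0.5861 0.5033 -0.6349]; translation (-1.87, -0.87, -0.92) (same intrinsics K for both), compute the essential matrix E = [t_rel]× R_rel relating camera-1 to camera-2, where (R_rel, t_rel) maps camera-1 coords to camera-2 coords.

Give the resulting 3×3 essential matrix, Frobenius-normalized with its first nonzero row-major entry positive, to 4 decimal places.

after S1 (compose_se3): R=[0.7047 0.0483 0.7079; 0.1766 -0.9782 -0.1091; 0.6872 0.2019 -0.6979], t=(-0.3980, 1.3238, 1.2656)
after S2 (essential): [0.0409 0.5750 -0.0211; 0.2722 0.2035 -0.5184; 0.1628 -0.3561 -0.3600]

matrix = [0.0409 0.5750 -0.0211; 0.2722 0.2035 -0.5184; 0.1628 -0.3561 -0.3600]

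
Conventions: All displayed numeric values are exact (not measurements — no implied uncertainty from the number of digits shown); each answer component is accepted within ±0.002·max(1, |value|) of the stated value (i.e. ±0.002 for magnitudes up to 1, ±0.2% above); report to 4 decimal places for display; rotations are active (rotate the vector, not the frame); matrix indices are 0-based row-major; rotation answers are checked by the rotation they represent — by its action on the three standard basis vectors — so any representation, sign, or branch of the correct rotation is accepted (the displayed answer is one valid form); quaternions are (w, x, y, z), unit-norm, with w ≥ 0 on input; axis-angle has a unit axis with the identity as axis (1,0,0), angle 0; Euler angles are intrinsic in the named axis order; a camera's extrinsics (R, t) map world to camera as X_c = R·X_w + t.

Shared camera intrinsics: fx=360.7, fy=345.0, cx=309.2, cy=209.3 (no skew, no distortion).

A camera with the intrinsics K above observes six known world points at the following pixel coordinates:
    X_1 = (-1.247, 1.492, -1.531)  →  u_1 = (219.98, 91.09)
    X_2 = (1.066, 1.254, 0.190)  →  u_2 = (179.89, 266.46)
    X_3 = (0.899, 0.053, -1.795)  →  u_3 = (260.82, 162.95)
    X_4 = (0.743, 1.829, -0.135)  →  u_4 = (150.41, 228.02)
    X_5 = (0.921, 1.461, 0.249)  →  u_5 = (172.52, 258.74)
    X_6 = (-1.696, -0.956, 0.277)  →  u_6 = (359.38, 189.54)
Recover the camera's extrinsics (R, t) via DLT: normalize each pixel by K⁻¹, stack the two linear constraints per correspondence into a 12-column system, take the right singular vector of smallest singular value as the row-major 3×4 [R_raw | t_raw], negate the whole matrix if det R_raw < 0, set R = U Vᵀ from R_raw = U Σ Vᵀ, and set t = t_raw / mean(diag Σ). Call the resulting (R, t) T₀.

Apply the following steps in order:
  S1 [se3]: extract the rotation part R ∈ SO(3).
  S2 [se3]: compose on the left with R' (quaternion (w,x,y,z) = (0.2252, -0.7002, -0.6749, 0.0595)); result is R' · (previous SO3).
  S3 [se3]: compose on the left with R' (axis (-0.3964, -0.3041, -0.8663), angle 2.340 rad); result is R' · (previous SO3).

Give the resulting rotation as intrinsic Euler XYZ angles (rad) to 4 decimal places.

rotation (euler_xyz) = (1.7492, -0.4364, 2.2375)

source (pnp_recover): camera pose = R=[-0.2351 -0.9700 -0.0613; 0.6331 -0.2007 0.7476; -0.7375 0.1369 0.6613], t=(-0.3502, 0.2800, 5.5905)
after S1 (rot_of_se3): [-0.2351 -0.9700 -0.0613; 0.6331 -0.2007 0.7476; -0.7375 0.1369 0.6613]
after S2 (compose_so3): [0.8477 -0.3169 0.4254; -0.3940 -0.9131 0.1051; 0.3551 -0.2567 -0.8989]
after S3 (compose_so3): [-0.5604 -0.7122 -0.4227; 0.1178 0.4367 -0.8919; 0.8198 -0.5496 -0.1608]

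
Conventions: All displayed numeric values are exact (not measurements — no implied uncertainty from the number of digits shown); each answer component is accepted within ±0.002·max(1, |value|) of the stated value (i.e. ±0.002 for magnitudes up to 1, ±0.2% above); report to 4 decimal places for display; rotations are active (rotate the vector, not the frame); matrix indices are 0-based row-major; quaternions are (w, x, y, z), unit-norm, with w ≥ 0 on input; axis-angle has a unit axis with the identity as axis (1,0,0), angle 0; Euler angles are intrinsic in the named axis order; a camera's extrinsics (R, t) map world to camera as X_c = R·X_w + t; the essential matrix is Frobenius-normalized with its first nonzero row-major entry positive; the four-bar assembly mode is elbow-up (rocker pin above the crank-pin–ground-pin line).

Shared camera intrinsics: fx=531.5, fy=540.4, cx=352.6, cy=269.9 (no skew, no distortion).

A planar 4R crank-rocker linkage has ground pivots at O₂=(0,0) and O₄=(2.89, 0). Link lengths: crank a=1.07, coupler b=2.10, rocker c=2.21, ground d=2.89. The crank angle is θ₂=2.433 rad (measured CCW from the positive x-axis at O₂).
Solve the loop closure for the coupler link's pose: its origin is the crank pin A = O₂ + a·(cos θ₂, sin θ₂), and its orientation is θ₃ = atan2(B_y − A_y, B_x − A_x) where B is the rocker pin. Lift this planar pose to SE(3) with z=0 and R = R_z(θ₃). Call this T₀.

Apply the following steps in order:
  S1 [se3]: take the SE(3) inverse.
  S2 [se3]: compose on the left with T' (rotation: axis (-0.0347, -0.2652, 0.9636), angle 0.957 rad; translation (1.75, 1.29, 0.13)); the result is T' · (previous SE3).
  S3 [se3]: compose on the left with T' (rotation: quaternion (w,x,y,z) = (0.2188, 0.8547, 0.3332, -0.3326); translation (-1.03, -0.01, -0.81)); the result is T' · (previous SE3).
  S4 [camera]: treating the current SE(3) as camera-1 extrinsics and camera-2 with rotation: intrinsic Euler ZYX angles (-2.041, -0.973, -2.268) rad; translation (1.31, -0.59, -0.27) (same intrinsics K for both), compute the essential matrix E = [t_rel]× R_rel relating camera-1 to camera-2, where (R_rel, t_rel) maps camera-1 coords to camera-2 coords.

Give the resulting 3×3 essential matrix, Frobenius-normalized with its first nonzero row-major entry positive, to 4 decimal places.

source (fourbar_fk): coupler pose = R=[0.9442 -0.3294 0.0000; 0.3294 0.9442 0.0000; 0.0000 0.0000 1.0000], t=(-0.8124, 0.6963, 0.0000)
after S1 (invert_se3): R=[0.9442 0.3294 0.0000; -0.3294 0.9442 0.0000; 0.0000 0.0000 1.0000], t=(0.5377, -0.9251, 0.0000)
after S2 (compose_se3): R=[0.8025 -0.5501 -0.2310; 0.5479 0.8327 -0.0800; 0.2363 -0.0623 0.9697], t=(2.7850, 1.1552, 0.3654)
after S3 (compose_se3): R=[0.7386 0.3156 -0.5957; -0.1743 -0.7642 -0.6209; -0.6512 0.5625 -0.5095], t=(1.1921, 0.1651, -2.8730)
after S4 (essential): [0.1696 0.6220 0.2623; 0.3928 -0.3332 0.4339; 0.1599 0.0087 0.1907]

matrix = [0.1696 0.6220 0.2623; 0.3928 -0.3332 0.4339; 0.1599 0.0087 0.1907]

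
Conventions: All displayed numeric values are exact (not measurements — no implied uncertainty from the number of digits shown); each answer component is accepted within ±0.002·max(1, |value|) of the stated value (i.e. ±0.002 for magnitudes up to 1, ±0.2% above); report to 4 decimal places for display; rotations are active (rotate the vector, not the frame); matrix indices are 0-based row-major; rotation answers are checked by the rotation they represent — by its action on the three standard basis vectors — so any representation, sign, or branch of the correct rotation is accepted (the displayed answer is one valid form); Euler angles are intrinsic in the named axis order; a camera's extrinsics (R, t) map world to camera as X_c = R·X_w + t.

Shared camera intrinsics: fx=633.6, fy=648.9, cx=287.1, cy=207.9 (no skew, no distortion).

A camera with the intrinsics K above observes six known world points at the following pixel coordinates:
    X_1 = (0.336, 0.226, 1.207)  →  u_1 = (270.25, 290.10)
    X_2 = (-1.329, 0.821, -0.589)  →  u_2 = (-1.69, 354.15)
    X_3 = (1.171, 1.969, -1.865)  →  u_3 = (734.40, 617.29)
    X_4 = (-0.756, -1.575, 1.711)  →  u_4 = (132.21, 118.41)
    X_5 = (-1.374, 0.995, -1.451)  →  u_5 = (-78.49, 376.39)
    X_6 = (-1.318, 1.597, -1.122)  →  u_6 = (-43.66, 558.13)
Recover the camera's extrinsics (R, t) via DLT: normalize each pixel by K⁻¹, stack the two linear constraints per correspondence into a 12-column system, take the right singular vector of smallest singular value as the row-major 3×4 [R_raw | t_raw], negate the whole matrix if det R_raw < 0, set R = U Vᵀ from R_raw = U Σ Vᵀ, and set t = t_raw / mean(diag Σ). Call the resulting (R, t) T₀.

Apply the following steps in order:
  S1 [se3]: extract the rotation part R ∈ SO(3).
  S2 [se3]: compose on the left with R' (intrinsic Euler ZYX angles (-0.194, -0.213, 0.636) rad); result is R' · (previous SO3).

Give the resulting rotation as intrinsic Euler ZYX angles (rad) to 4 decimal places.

rotation (euler_zyx) = (-0.3528, -0.3556, 0.3463)

source (pnp_recover): camera pose = R=[0.9783 0.0986 -0.1821; -0.0334 0.9429 0.3313; 0.2044 -0.3181 0.9258], t=(-0.2700, 0.0599, 4.1099)
after S1 (rot_of_se3): [0.9783 0.0986 -0.1821; -0.0334 0.9429 0.3313; 0.2044 -0.3181 0.9258]
after S2 (compose_so3): [0.8797 0.2142 -0.4246; -0.3239 0.9235 -0.2053; 0.3482 0.3182 0.8818]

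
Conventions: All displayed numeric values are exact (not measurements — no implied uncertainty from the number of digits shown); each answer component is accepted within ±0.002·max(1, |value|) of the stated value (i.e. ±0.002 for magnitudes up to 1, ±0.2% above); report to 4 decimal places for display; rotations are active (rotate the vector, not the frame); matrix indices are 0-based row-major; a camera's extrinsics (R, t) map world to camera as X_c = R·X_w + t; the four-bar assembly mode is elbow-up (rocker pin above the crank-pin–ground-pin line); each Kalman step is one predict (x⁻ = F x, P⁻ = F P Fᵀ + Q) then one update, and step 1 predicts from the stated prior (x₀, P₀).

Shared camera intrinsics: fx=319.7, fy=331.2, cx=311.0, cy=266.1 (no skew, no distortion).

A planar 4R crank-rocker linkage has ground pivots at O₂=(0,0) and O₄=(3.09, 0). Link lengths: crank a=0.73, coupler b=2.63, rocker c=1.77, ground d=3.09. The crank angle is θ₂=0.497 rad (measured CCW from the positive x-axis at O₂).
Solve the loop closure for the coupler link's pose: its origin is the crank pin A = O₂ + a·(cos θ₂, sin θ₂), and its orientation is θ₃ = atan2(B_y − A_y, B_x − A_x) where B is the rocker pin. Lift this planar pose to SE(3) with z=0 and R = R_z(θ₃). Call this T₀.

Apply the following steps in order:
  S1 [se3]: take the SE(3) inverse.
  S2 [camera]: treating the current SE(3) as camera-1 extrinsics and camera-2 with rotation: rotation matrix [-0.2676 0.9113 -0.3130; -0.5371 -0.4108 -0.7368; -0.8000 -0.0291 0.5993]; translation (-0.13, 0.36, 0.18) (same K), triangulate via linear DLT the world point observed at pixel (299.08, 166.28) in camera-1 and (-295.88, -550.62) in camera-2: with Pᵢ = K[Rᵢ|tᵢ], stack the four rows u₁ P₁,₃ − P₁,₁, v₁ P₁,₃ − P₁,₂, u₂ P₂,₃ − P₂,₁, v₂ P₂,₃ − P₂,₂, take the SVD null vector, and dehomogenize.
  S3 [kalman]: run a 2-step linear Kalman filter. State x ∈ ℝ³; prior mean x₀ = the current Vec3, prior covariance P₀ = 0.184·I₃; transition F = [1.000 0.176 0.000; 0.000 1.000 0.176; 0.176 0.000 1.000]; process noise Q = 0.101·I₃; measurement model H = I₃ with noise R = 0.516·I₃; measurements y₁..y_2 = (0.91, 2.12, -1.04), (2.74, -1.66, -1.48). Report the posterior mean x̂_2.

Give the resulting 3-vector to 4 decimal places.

result = (1.4335, -0.0126, 0.1172)

source (fourbar_fk): coupler pose = R=[0.8448 -0.5351 0.0000; 0.5351 0.8448 0.0000; 0.0000 0.0000 1.0000], t=(0.6417, 0.3481, 0.0000)
after S1 (invert_se3): R=[0.8448 0.5351 0.0000; -0.5351 0.8448 0.0000; 0.0000 0.0000 1.0000], t=(-0.7283, 0.0494, 0.0000)
after S2 (triangulate): (0.8725, -0.1403, 1.7788)
after S3 (kf_track): (1.4335, -0.0126, 0.1172)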